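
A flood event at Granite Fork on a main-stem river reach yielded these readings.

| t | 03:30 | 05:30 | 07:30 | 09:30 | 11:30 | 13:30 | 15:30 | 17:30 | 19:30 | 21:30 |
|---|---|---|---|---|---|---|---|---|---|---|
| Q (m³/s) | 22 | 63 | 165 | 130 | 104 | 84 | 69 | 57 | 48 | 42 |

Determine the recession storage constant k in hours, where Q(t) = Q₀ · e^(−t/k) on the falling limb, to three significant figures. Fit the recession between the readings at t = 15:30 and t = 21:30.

k ≈ 12.1 h

On the falling limb, Q drops from 69 to 42 m³/s between t = 15:30 and t = 21:30 (Δt = 6 h).
k = −Δt / ln(Q₂/Q₁) = −6 / ln(42/69) = 12.1 h.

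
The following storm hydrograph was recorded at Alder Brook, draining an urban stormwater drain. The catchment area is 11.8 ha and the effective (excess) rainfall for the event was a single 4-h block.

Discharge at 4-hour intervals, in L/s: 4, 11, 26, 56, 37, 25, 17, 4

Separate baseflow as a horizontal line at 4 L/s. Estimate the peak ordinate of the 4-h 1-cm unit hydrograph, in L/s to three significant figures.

Direct runoff: 0.0, 7.0, 22.0, 52.0, 33.0, 21.0, 13.0, 0.0 L/s; ΣQ_DR = 148.0 L/s, peak = 52.0 L/s.
Runoff depth d = ΣQ_DR·Δt / A = 148.0 × 14400 / (11.8 ha) = 18.06 mm.
The 1-cm UH is the DRH scaled by (10 mm)/d, so U_p = 52.0 × 10/18.06 = 28.8 L/s.

U_p ≈ 28.8 L/s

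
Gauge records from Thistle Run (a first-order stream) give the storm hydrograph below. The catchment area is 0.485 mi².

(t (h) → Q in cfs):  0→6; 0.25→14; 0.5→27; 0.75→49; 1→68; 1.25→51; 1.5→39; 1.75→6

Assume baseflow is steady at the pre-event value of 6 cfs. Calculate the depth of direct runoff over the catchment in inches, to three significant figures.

d ≈ 0.169 in

Direct runoff: 0.0, 8.0, 21.0, 43.0, 62.0, 45.0, 33.0, 0.0 cfs; ΣQ_DR = 212.0 cfs.
V = ΣQ_DR · Δt = 212.0 × 900 s = 1.908 × 10^5 ft³.
Over A = 0.485 mi², depth = V / A = 0.169 in.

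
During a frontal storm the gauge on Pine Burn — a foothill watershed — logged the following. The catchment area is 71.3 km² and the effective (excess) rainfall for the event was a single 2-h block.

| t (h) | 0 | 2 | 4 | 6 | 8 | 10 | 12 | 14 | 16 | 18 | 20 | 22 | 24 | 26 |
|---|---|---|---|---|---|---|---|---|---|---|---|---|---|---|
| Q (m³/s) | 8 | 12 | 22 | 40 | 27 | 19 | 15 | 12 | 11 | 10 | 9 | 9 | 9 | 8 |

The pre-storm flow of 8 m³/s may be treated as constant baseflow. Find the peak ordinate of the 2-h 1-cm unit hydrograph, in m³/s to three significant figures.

U_p ≈ 32.0 m³/s

Direct runoff: 0.0, 4.0, 14.0, 32.0, 19.0, 11.0, 7.0, 4.0, 3.0, 2.0, 1.0, 1.0, 1.0, 0.0 m³/s; ΣQ_DR = 99.00 m³/s, peak = 32.0 m³/s.
Runoff depth d = ΣQ_DR·Δt / A = 99.00 × 7200 / (71.3 km²) = 9.997 mm.
The 1-cm UH is the DRH scaled by (10 mm)/d, so U_p = 32.0 × 10/9.997 = 32.0 m³/s.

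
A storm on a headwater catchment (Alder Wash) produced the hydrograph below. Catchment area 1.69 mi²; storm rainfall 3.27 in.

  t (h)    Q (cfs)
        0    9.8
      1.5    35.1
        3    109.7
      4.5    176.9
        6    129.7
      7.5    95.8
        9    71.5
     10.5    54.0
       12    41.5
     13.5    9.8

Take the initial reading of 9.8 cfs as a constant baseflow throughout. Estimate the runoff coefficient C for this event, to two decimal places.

C ≈ 0.27

ΣQ_DR = 635.8 cfs; V = ΣQ_DR·Δt = 3.433 × 10^6 ft³.
Runoff depth d = V / A = 0.8745 in.
C = d / P = 0.8745 / 3.27 = 0.27.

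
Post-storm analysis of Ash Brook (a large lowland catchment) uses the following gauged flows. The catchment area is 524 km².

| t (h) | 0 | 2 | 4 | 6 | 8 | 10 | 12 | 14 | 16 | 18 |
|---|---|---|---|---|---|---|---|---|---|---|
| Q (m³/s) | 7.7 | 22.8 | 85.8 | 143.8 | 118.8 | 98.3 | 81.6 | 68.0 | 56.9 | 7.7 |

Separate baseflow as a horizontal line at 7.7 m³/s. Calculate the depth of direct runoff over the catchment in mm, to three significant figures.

Direct runoff: 0.0, 15.1, 78.1, 136.1, 111.1, 90.6, 73.9, 60.3, 49.2, 0.0 m³/s; ΣQ_DR = 614.4 m³/s.
V = ΣQ_DR · Δt = 614.4 × 7200 s = 4.424 × 10^6 m³.
Over A = 524 km², depth = V / A = 8.44 mm.

d ≈ 8.44 mm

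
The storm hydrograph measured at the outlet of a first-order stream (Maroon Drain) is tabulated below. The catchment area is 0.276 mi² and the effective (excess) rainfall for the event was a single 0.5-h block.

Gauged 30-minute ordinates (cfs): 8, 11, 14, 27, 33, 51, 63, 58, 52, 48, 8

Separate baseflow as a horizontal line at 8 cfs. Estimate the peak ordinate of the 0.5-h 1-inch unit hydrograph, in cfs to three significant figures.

U_p ≈ 68.7 cfs

Direct runoff: 0.0, 3.0, 6.0, 19.0, 25.0, 43.0, 55.0, 50.0, 44.0, 40.0, 0.0 cfs; ΣQ_DR = 285.0 cfs, peak = 55.0 cfs.
Runoff depth d = ΣQ_DR·Δt / A = 285.0 × 1800 / (0.276 mi²) = 0.8001 in.
The 1-inch UH is the DRH scaled by (1 in)/d, so U_p = 55.0 × 1/0.8001 = 68.7 cfs.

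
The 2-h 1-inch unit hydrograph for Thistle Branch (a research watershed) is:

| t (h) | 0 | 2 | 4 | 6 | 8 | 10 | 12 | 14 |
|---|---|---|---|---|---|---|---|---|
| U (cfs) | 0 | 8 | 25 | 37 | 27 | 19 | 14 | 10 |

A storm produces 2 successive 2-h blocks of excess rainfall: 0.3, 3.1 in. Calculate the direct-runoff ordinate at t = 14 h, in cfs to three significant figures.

By discrete convolution, Q_j = Σ (P_i / 1 in) · U_{j−i}.
At t = 14 h (j=7): Q = (0.3/1)·10 + (3.1/1)·14 = 46.4 cfs.

Q ≈ 46.4 cfs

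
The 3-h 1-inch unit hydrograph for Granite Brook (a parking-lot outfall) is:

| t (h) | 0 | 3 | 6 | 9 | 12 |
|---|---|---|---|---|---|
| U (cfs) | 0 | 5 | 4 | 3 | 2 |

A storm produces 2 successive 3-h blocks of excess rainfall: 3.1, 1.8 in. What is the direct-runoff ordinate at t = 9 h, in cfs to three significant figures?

By discrete convolution, Q_j = Σ (P_i / 1 in) · U_{j−i}.
At t = 9 h (j=3): Q = (3.1/1)·3 + (1.8/1)·4 = 16.5 cfs.

Q ≈ 16.5 cfs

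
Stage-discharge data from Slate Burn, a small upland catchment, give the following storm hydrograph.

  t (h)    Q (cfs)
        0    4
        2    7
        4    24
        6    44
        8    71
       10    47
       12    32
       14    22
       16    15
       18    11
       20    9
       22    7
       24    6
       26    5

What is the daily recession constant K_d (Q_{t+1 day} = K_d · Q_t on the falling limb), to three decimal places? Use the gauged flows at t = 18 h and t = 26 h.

Between t = 18 h and t = 26 h the flow falls from 11 to 5 cfs over 4×2 h = 8 h.
Per-interval ratio K = (5/11)^(1/4) = 0.8211; K_d = K^(24/2) = 0.094.

K_d ≈ 0.094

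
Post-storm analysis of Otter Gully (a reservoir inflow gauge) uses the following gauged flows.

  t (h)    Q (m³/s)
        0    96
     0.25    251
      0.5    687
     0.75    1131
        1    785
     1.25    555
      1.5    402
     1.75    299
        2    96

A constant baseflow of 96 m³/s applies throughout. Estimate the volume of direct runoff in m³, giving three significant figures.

Direct-runoff ordinates (Q − Q_b): 0.0, 155.0, 591.0, 1035.0, 689.0, 459.0, 306.0, 203.0, 0.0 m³/s.
ΣQ_DR = 3438 m³/s.
With Δt = 0.25 h = 900 s, V = ΣQ_DR · Δt = 3438 × 900 = 3.09 × 10^6 m³.

V ≈ 3.09 × 10^6 m³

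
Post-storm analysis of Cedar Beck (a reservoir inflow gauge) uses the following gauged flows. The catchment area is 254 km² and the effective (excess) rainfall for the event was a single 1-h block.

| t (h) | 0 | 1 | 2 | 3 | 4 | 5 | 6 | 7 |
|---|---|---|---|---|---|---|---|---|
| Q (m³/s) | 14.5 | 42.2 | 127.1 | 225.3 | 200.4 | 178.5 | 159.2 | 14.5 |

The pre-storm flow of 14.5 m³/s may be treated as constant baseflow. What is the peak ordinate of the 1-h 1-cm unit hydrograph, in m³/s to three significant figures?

U_p ≈ 176 m³/s

Direct runoff: 0.0, 27.7, 112.6, 210.8, 185.9, 164.0, 144.7, 0.0 m³/s; ΣQ_DR = 845.7 m³/s, peak = 210.8 m³/s.
Runoff depth d = ΣQ_DR·Δt / A = 845.7 × 3600 / (254 km²) = 11.99 mm.
The 1-cm UH is the DRH scaled by (10 mm)/d, so U_p = 210.8 × 10/11.99 = 176 m³/s.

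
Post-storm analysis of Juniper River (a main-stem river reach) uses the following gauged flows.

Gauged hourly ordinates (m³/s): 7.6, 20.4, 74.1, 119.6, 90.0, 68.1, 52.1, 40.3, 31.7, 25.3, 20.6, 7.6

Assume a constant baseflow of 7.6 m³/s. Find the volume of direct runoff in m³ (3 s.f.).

Direct-runoff ordinates (Q − Q_b): 0.0, 12.8, 66.5, 112.0, 82.4, 60.5, 44.5, 32.7, 24.1, 17.7, 13.0, 0.0 m³/s.
ΣQ_DR = 466.2 m³/s.
With Δt = 1 h = 3600 s, V = ΣQ_DR · Δt = 466.2 × 3600 = 1.68 × 10^6 m³.

V ≈ 1.68 × 10^6 m³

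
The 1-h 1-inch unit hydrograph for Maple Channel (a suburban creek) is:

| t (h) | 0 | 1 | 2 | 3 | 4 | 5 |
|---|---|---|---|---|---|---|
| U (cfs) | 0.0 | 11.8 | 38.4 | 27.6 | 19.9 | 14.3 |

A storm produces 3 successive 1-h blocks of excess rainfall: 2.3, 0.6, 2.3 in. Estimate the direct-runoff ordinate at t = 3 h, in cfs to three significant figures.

Q ≈ 114 cfs

By discrete convolution, Q_j = Σ (P_i / 1 in) · U_{j−i}.
At t = 3 h (j=3): Q = (2.3/1)·27.6 + (0.6/1)·38.4 + (2.3/1)·11.8 = 114 cfs.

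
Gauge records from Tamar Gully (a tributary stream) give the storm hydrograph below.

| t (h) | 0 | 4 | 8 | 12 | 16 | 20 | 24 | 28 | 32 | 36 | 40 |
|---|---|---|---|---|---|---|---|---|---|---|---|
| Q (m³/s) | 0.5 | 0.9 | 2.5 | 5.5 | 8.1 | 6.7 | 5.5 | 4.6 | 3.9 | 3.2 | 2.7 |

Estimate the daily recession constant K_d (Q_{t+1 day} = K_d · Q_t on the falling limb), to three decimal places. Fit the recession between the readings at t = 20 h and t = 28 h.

K_d ≈ 0.324

Between t = 20 h and t = 28 h the flow falls from 6.7 to 4.6 m³/s over 2×4 h = 8 h.
Per-interval ratio K = (4.6/6.7)^(1/2) = 0.8286; K_d = K^(24/4) = 0.324.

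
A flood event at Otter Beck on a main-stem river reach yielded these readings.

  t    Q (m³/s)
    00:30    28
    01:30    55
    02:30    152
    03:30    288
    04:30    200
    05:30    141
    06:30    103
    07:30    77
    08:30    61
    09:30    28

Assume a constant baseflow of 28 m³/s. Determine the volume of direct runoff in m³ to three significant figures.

V ≈ 3.07 × 10^6 m³

Direct-runoff ordinates (Q − Q_b): 0.0, 27.0, 124.0, 260.0, 172.0, 113.0, 75.0, 49.0, 33.0, 0.0 m³/s.
ΣQ_DR = 853.0 m³/s.
With Δt = 1 h = 3600 s, V = ΣQ_DR · Δt = 853.0 × 3600 = 3.07 × 10^6 m³.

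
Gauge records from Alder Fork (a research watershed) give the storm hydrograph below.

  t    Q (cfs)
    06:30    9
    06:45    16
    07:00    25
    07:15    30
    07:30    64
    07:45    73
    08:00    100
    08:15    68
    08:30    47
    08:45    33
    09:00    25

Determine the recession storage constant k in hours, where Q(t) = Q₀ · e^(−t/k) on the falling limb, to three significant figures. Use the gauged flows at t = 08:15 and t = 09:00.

k ≈ 0.750 h

On the falling limb, Q drops from 68 to 25 cfs between t = 08:15 and t = 09:00 (Δt = 0.75 h).
k = −Δt / ln(Q₂/Q₁) = −0.75 / ln(25/68) = 0.750 h.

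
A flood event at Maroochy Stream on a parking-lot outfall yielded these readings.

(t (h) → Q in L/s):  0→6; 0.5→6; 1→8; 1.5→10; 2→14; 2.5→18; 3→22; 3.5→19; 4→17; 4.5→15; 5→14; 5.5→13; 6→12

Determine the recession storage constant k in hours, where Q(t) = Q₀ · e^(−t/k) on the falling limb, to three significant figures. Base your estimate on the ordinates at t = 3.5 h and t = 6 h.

On the falling limb, Q drops from 19 to 12 L/s between t = 3.5 h and t = 6 h (Δt = 2.5 h).
k = −Δt / ln(Q₂/Q₁) = −2.5 / ln(12/19) = 5.44 h.

k ≈ 5.44 h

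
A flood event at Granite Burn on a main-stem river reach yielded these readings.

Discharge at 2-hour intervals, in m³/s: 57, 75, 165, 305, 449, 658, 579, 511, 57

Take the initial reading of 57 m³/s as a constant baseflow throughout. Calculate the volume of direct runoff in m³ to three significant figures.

Direct-runoff ordinates (Q − Q_b): 0.0, 18.0, 108.0, 248.0, 392.0, 601.0, 522.0, 454.0, 0.0 m³/s.
ΣQ_DR = 2343 m³/s.
With Δt = 2 h = 7200 s, V = ΣQ_DR · Δt = 2343 × 7200 = 1.69 × 10^7 m³.

V ≈ 1.69 × 10^7 m³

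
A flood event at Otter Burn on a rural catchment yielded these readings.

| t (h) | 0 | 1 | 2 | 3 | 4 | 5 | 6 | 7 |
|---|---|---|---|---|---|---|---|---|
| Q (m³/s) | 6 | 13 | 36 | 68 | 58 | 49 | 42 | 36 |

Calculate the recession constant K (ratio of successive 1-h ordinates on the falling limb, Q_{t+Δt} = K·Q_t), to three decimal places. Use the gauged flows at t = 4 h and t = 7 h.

Using the recession-limb readings at t = 4 h and t = 7 h: Q falls from 58 to 36 m³/s over 3 intervals.
K = (Q₂/Q₁)^(1/3) = (36/58)^(1/3) = 0.853.

K ≈ 0.853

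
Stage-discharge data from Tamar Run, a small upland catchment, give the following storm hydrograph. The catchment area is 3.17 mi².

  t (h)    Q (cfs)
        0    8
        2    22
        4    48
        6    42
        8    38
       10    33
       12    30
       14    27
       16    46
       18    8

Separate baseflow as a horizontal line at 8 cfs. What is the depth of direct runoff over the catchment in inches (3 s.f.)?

Direct runoff: 0.0, 14.0, 40.0, 34.0, 30.0, 25.0, 22.0, 19.0, 38.0, 0.0 cfs; ΣQ_DR = 222.0 cfs.
V = ΣQ_DR · Δt = 222.0 × 7200 s = 1.598 × 10^6 ft³.
Over A = 3.17 mi², depth = V / A = 0.217 in.

d ≈ 0.217 in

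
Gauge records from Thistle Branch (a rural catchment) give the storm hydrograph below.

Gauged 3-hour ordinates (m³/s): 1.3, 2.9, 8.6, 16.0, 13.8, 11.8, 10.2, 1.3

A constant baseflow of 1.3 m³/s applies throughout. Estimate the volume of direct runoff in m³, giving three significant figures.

V ≈ 5.99 × 10^5 m³

Direct-runoff ordinates (Q − Q_b): 0.0, 1.6, 7.3, 14.7, 12.5, 10.5, 8.9, 0.0 m³/s.
ΣQ_DR = 55.50 m³/s.
With Δt = 3 h = 10800 s, V = ΣQ_DR · Δt = 55.50 × 10800 = 5.99 × 10^5 m³.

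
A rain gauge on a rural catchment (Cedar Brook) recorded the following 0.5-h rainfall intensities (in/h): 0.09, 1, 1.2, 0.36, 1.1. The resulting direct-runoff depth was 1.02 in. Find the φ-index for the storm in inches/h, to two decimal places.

φ ≈ 0.42 in/h

Only the 3 blocks with intensity above φ contribute runoff: 1, 1.2, 1.1 in/h.
Σ(I−φ)·Δt = d  ⇒  (1+1.2+1.1 − 3φ)·0.5 = 1.02
φ = (3.300 − 1.02/0.5) / 3 = 0.42 in/h.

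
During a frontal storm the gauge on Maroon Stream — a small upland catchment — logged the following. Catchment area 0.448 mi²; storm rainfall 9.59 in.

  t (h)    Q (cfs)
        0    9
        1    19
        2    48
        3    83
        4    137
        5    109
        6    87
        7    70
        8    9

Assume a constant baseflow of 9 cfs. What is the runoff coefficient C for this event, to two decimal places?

C ≈ 0.18

ΣQ_DR = 490.0 cfs; V = ΣQ_DR·Δt = 1.764 × 10^6 ft³.
Runoff depth d = V / A = 1.695 in.
C = d / P = 1.695 / 9.59 = 0.18.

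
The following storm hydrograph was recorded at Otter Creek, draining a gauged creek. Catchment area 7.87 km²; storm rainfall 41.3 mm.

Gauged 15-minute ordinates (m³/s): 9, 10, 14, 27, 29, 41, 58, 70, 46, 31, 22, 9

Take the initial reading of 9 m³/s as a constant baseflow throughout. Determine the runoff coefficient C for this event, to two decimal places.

C ≈ 0.71

ΣQ_DR = 258.0 m³/s; V = ΣQ_DR·Δt = 2.322 × 10^5 m³.
Runoff depth d = V / A = 29.50 mm.
C = d / P = 29.50 / 41.3 = 0.71.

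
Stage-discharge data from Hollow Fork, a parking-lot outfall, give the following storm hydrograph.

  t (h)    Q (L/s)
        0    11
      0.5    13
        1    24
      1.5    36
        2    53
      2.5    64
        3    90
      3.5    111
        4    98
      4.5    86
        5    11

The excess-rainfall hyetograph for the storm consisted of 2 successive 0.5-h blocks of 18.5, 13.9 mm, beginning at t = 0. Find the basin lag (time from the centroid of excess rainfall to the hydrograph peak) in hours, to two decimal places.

t_L ≈ 3.04 h

Centroid of excess rainfall: t_c = Σ P_i·t̄_i / ΣP_i = 0.4645 h (block centres at 0.25, 0.75 h).
Hydrograph peak occurs at t = 3.5 h, so basin lag t_L = 3.5 − 0.4645 = 3.04 h.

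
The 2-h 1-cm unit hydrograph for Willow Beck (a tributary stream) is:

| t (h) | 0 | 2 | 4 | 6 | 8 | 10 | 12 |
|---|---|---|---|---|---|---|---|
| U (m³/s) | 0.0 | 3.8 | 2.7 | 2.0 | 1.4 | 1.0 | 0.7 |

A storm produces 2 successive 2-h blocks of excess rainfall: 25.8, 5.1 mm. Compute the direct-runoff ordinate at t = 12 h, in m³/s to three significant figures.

By discrete convolution, Q_j = Σ (P_i / 10 mm) · U_{j−i}.
At t = 12 h (j=6): Q = (25.8/10)·0.7 + (5.1/10)·1.0 = 2.32 m³/s.

Q ≈ 2.32 m³/s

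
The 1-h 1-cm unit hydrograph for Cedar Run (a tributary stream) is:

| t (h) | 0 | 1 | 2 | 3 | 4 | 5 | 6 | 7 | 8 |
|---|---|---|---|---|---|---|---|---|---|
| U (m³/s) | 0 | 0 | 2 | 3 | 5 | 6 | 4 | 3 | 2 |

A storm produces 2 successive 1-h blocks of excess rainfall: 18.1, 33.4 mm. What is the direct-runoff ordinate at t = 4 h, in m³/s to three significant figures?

By discrete convolution, Q_j = Σ (P_i / 10 mm) · U_{j−i}.
At t = 4 h (j=4): Q = (18.1/10)·5 + (33.4/10)·3 = 19.1 m³/s.

Q ≈ 19.1 m³/s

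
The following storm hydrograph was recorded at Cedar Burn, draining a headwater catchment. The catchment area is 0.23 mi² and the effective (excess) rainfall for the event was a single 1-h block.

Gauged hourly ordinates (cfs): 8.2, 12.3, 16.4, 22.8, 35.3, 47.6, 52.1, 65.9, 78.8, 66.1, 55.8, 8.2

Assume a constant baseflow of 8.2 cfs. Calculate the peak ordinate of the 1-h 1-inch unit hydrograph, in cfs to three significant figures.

Direct runoff: 0.0, 4.1, 8.2, 14.6, 27.1, 39.4, 43.9, 57.7, 70.6, 57.9, 47.6, 0.0 cfs; ΣQ_DR = 371.1 cfs, peak = 70.6 cfs.
Runoff depth d = ΣQ_DR·Δt / A = 371.1 × 3600 / (0.23 mi²) = 2.500 in.
The 1-inch UH is the DRH scaled by (1 in)/d, so U_p = 70.6 × 1/2.500 = 28.2 cfs.

U_p ≈ 28.2 cfs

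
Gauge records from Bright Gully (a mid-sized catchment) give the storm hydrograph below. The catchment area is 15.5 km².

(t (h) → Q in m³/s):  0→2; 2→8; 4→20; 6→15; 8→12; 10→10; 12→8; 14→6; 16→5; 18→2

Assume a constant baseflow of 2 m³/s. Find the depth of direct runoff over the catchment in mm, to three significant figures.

Direct runoff: 0.0, 6.0, 18.0, 13.0, 10.0, 8.0, 6.0, 4.0, 3.0, 0.0 m³/s; ΣQ_DR = 68.00 m³/s.
V = ΣQ_DR · Δt = 68.00 × 7200 s = 4.896 × 10^5 m³.
Over A = 15.5 km², depth = V / A = 31.6 mm.

d ≈ 31.6 mm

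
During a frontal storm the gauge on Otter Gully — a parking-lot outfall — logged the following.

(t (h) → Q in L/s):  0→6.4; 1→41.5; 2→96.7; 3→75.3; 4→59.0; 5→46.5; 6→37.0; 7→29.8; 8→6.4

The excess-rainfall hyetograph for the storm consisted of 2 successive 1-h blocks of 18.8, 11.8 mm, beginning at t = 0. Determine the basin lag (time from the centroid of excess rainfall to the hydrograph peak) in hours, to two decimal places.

Centroid of excess rainfall: t_c = Σ P_i·t̄_i / ΣP_i = 0.8856 h (block centres at 0.5, 1.5 h).
Hydrograph peak occurs at t = 2 h, so basin lag t_L = 2 − 0.8856 = 1.11 h.

t_L ≈ 1.11 h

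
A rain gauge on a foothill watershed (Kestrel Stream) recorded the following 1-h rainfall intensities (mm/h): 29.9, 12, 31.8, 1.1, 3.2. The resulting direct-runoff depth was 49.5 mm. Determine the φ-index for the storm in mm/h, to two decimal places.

Only the 3 blocks with intensity above φ contribute runoff: 29.9, 12, 31.8 mm/h.
Σ(I−φ)·Δt = d  ⇒  (29.9+12+31.8 − 3φ)·1 = 49.5
φ = (73.70 − 49.5/1) / 3 = 8.07 mm/h.

φ ≈ 8.07 mm/h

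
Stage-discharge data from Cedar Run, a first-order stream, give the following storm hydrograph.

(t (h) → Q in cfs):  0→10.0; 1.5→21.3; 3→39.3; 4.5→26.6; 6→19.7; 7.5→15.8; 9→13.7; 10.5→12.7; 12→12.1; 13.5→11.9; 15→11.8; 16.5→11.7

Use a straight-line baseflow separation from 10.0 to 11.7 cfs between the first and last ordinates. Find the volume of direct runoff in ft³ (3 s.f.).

Direct-runoff ordinates (Q − Q_b): 0.00, 11.15, 28.99, 16.14, 9.08, 5.03, 2.77, 1.62, 0.86, 0.51, 0.25, 0.00 cfs.
ΣQ_DR = 76.40 cfs.
With Δt = 1.5 h = 5400 s, V = ΣQ_DR · Δt = 76.40 × 5400 = 4.13 × 10^5 ft³.

V ≈ 4.13 × 10^5 ft³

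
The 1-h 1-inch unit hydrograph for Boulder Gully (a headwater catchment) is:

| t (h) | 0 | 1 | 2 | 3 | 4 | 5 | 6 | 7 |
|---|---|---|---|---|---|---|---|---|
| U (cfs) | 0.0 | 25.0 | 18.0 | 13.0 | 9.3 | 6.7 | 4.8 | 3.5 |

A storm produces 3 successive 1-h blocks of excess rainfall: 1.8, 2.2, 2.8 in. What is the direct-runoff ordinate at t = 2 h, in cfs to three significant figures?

By discrete convolution, Q_j = Σ (P_i / 1 in) · U_{j−i}.
At t = 2 h (j=2): Q = (1.8/1)·18.0 + (2.2/1)·25.0 + (2.8/1)·0.0 = 87.4 cfs.

Q ≈ 87.4 cfs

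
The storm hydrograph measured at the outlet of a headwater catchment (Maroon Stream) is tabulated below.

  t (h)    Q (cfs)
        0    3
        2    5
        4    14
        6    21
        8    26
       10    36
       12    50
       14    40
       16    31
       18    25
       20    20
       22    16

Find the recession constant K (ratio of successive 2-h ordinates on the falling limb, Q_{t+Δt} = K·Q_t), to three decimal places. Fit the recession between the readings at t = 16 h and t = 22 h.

Using the recession-limb readings at t = 16 h and t = 22 h: Q falls from 31 to 16 cfs over 3 intervals.
K = (Q₂/Q₁)^(1/3) = (16/31)^(1/3) = 0.802.

K ≈ 0.802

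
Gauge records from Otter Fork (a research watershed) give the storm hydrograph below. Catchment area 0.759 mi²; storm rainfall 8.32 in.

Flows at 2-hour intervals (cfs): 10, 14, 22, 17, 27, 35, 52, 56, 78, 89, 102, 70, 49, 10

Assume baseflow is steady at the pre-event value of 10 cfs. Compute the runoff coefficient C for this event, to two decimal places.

ΣQ_DR = 491.0 cfs; V = ΣQ_DR·Δt = 3.535 × 10^6 ft³.
Runoff depth d = V / A = 2.005 in.
C = d / P = 2.005 / 8.32 = 0.24.

C ≈ 0.24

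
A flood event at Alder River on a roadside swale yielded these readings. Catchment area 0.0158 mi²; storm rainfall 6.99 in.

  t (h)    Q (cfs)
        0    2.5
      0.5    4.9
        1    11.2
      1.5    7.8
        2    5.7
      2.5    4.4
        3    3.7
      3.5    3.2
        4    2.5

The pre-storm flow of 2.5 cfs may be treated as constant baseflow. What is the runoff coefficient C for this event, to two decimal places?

C ≈ 0.16

ΣQ_DR = 23.40 cfs; V = ΣQ_DR·Δt = 42120 ft³.
Runoff depth d = V / A = 1.147 in.
C = d / P = 1.147 / 6.99 = 0.16.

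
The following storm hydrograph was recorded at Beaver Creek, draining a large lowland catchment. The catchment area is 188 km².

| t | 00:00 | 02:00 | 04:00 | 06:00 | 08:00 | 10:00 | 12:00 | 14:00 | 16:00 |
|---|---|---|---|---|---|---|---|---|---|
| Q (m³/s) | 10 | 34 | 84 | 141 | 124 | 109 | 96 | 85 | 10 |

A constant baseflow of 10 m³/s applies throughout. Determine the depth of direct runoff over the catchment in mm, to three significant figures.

d ≈ 23.1 mm

Direct runoff: 0.0, 24.0, 74.0, 131.0, 114.0, 99.0, 86.0, 75.0, 0.0 m³/s; ΣQ_DR = 603.0 m³/s.
V = ΣQ_DR · Δt = 603.0 × 7200 s = 4.342 × 10^6 m³.
Over A = 188 km², depth = V / A = 23.1 mm.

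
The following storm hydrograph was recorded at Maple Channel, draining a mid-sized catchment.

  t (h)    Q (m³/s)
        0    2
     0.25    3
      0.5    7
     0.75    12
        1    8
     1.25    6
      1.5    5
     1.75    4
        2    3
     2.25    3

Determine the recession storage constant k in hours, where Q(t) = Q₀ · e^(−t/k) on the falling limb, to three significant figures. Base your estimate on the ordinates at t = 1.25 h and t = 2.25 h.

k ≈ 1.44 h

On the falling limb, Q drops from 6 to 3 m³/s between t = 1.25 h and t = 2.25 h (Δt = 1 h).
k = −Δt / ln(Q₂/Q₁) = −1 / ln(3/6) = 1.44 h.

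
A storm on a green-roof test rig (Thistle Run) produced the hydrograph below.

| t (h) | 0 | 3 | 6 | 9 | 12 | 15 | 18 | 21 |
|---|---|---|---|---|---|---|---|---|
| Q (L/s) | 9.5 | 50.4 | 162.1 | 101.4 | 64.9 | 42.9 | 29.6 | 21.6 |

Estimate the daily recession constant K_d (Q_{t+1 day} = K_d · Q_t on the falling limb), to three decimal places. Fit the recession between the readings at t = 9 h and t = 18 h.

Between t = 9 h and t = 18 h the flow falls from 101.4 to 29.6 L/s over 3×3 h = 9 h.
Per-interval ratio K = (29.6/101.4)^(1/3) = 0.6634; K_d = K^(24/3) = 0.037.

K_d ≈ 0.037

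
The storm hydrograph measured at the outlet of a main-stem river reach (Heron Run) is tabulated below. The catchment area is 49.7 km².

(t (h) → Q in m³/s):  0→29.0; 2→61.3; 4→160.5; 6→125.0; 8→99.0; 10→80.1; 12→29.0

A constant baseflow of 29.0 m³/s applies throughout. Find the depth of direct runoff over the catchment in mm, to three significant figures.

d ≈ 55.2 mm

Direct runoff: 0.0, 32.3, 131.5, 96.0, 70.0, 51.1, 0.0 m³/s; ΣQ_DR = 380.9 m³/s.
V = ΣQ_DR · Δt = 380.9 × 7200 s = 2.742 × 10^6 m³.
Over A = 49.7 km², depth = V / A = 55.2 mm.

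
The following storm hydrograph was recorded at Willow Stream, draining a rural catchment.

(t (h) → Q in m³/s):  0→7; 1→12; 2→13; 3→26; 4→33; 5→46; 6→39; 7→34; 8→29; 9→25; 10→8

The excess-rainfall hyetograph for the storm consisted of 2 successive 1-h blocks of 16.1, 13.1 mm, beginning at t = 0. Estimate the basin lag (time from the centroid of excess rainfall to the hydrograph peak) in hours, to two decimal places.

t_L ≈ 4.05 h

Centroid of excess rainfall: t_c = Σ P_i·t̄_i / ΣP_i = 0.9486 h (block centres at 0.5, 1.5 h).
Hydrograph peak occurs at t = 5 h, so basin lag t_L = 5 − 0.9486 = 4.05 h.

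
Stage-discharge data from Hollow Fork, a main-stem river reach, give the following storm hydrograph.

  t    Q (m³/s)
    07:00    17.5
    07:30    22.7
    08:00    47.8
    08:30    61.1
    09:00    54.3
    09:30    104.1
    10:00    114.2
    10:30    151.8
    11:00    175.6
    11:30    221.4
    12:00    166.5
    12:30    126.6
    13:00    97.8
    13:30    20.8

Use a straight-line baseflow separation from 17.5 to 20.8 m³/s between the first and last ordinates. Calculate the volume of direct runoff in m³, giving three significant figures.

Direct-runoff ordinates (Q − Q_b): 0.00, 4.95, 29.79, 42.84, 35.78, 85.33, 95.18, 132.52, 156.07, 201.62, 146.46, 106.31, 77.25, 0.00 m³/s.
ΣQ_DR = 1114 m³/s.
With Δt = 0.5 h = 1800 s, V = ΣQ_DR · Δt = 1114 × 1800 = 2.01 × 10^6 m³.

V ≈ 2.01 × 10^6 m³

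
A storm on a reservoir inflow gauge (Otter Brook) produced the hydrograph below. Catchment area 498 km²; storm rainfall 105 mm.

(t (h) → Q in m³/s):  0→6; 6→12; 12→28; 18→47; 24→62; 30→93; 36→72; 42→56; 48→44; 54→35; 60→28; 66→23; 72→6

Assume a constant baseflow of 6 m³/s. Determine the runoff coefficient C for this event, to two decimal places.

C ≈ 0.18

ΣQ_DR = 434.0 m³/s; V = ΣQ_DR·Δt = 9.374 × 10^6 m³.
Runoff depth d = V / A = 18.82 mm.
C = d / P = 18.82 / 105 = 0.18.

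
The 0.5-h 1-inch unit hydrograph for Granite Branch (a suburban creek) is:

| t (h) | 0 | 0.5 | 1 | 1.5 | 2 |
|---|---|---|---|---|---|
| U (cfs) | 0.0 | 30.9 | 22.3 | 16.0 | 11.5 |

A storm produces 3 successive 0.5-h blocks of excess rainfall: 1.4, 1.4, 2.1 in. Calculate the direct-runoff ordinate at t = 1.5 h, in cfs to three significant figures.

Q ≈ 119 cfs

By discrete convolution, Q_j = Σ (P_i / 1 in) · U_{j−i}.
At t = 1.5 h (j=3): Q = (1.4/1)·16.0 + (1.4/1)·22.3 + (2.1/1)·30.9 = 119 cfs.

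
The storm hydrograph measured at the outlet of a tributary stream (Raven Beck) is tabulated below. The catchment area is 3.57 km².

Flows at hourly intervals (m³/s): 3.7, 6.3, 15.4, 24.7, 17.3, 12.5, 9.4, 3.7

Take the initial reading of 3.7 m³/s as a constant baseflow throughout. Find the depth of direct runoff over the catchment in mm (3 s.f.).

Direct runoff: 0.0, 2.6, 11.7, 21.0, 13.6, 8.8, 5.7, 0.0 m³/s; ΣQ_DR = 63.40 m³/s.
V = ΣQ_DR · Δt = 63.40 × 3600 s = 2.282 × 10^5 m³.
Over A = 3.57 km², depth = V / A = 63.9 mm.

d ≈ 63.9 mm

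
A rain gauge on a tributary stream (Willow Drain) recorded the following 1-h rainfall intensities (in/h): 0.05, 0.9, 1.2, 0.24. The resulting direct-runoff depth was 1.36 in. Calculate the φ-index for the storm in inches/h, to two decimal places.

Only the 2 blocks with intensity above φ contribute runoff: 0.9, 1.2 in/h.
Σ(I−φ)·Δt = d  ⇒  (0.9+1.2 − 2φ)·1 = 1.36
φ = (2.100 − 1.36/1) / 2 = 0.37 in/h.

φ ≈ 0.37 in/h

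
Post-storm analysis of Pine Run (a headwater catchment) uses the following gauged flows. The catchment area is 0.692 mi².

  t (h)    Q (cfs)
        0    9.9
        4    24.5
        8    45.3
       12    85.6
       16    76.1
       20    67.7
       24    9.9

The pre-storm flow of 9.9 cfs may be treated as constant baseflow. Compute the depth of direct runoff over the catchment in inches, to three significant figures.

Direct runoff: 0.0, 14.6, 35.4, 75.7, 66.2, 57.8, 0.0 cfs; ΣQ_DR = 249.7 cfs.
V = ΣQ_DR · Δt = 249.7 × 14400 s = 3.596 × 10^6 ft³.
Over A = 0.692 mi², depth = V / A = 2.24 in.

d ≈ 2.24 in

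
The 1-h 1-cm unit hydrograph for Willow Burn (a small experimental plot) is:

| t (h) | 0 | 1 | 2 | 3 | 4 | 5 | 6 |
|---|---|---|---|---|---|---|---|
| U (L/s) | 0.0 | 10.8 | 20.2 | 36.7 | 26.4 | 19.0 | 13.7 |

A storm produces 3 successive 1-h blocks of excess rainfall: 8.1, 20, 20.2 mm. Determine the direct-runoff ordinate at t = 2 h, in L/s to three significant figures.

By discrete convolution, Q_j = Σ (P_i / 10 mm) · U_{j−i}.
At t = 2 h (j=2): Q = (8.1/10)·20.2 + (20/10)·10.8 + (20.2/10)·0.0 = 38.0 L/s.

Q ≈ 38.0 L/s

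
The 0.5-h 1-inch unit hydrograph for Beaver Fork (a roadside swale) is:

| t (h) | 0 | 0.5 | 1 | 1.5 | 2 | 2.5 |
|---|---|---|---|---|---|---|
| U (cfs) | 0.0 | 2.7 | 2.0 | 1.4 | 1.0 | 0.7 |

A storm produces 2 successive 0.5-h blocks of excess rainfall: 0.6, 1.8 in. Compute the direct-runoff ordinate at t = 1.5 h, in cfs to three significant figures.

By discrete convolution, Q_j = Σ (P_i / 1 in) · U_{j−i}.
At t = 1.5 h (j=3): Q = (0.6/1)·1.4 + (1.8/1)·2.0 = 4.44 cfs.

Q ≈ 4.44 cfs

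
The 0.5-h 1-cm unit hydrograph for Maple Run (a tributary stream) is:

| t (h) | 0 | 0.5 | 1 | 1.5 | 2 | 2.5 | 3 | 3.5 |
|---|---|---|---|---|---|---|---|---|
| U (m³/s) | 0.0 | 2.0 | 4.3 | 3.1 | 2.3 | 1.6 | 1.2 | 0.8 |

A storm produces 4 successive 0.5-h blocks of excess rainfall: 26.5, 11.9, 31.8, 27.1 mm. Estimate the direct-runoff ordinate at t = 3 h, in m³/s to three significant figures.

By discrete convolution, Q_j = Σ (P_i / 10 mm) · U_{j−i}.
At t = 3 h (j=6): Q = (26.5/10)·1.2 + (11.9/10)·1.6 + (31.8/10)·2.3 + (27.1/10)·3.1 = 20.8 m³/s.

Q ≈ 20.8 m³/s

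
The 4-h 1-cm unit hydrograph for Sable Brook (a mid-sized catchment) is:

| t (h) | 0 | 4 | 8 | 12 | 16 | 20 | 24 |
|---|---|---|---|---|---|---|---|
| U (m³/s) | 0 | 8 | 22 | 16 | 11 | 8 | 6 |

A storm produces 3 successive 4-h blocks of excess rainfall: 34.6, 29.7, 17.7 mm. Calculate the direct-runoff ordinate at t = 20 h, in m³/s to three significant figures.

By discrete convolution, Q_j = Σ (P_i / 10 mm) · U_{j−i}.
At t = 20 h (j=5): Q = (34.6/10)·8 + (29.7/10)·11 + (17.7/10)·16 = 88.7 m³/s.

Q ≈ 88.7 m³/s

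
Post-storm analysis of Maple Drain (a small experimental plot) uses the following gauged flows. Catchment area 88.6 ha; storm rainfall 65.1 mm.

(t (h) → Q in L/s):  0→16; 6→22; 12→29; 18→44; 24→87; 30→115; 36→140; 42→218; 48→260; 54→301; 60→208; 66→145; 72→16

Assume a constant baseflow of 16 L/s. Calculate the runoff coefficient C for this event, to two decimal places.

ΣQ_DR = 1393 L/s; V = ΣQ_DR·Δt = 3.009 × 10^7 L.
Runoff depth d = V / A = 33.96 mm.
C = d / P = 33.96 / 65.1 = 0.52.

C ≈ 0.52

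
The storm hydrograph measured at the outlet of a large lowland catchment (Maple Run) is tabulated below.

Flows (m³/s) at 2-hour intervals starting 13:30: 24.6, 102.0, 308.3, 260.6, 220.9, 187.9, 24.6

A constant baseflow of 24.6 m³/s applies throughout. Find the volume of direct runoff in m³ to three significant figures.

V ≈ 6.89 × 10^6 m³

Direct-runoff ordinates (Q − Q_b): 0.0, 77.4, 283.7, 236.0, 196.3, 163.3, 0.0 m³/s.
ΣQ_DR = 956.7 m³/s.
With Δt = 2 h = 7200 s, V = ΣQ_DR · Δt = 956.7 × 7200 = 6.89 × 10^6 m³.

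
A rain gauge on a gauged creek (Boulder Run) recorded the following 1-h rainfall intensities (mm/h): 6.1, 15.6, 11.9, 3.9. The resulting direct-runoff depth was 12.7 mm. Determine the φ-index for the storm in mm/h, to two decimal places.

φ ≈ 7.40 mm/h

Only the 2 blocks with intensity above φ contribute runoff: 15.6, 11.9 mm/h.
Σ(I−φ)·Δt = d  ⇒  (15.6+11.9 − 2φ)·1 = 12.7
φ = (27.50 − 12.7/1) / 2 = 7.40 mm/h.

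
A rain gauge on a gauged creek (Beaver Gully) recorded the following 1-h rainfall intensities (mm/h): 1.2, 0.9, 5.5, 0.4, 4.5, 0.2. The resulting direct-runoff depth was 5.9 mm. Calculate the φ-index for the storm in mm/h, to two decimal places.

Only the 2 blocks with intensity above φ contribute runoff: 5.5, 4.5 mm/h.
Σ(I−φ)·Δt = d  ⇒  (5.5+4.5 − 2φ)·1 = 5.9
φ = (10.00 − 5.9/1) / 2 = 2.05 mm/h.

φ ≈ 2.05 mm/h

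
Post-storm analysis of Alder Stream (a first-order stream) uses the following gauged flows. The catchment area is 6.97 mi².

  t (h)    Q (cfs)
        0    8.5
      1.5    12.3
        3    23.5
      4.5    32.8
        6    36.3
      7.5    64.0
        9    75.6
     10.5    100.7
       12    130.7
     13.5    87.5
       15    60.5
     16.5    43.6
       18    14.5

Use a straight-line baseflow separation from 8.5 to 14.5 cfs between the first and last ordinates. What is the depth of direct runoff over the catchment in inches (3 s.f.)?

Direct runoff: 0.00, 3.30, 14.00, 22.80, 25.80, 53.00, 64.10, 88.70, 118.20, 74.50, 47.00, 29.60, 0.00 cfs; ΣQ_DR = 541.0 cfs.
V = ΣQ_DR · Δt = 541.0 × 5400 s = 2.921 × 10^6 ft³.
Over A = 6.97 mi², depth = V / A = 0.180 in.

d ≈ 0.180 in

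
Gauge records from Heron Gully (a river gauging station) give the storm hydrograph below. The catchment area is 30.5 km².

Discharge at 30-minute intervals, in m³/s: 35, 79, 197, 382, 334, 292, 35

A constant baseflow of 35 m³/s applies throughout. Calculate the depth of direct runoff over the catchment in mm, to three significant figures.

Direct runoff: 0.0, 44.0, 162.0, 347.0, 299.0, 257.0, 0.0 m³/s; ΣQ_DR = 1109 m³/s.
V = ΣQ_DR · Δt = 1109 × 1800 s = 1.996 × 10^6 m³.
Over A = 30.5 km², depth = V / A = 65.4 mm.

d ≈ 65.4 mm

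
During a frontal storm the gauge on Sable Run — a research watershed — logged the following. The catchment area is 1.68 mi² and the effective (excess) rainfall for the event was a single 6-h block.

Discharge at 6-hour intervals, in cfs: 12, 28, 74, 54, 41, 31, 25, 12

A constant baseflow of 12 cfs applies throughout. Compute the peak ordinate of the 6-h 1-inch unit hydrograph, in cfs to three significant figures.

Direct runoff: 0.0, 16.0, 62.0, 42.0, 29.0, 19.0, 13.0, 0.0 cfs; ΣQ_DR = 181.0 cfs, peak = 62.0 cfs.
Runoff depth d = ΣQ_DR·Δt / A = 181.0 × 21600 / (1.68 mi²) = 1.002 in.
The 1-inch UH is the DRH scaled by (1 in)/d, so U_p = 62.0 × 1/1.002 = 61.9 cfs.

U_p ≈ 61.9 cfs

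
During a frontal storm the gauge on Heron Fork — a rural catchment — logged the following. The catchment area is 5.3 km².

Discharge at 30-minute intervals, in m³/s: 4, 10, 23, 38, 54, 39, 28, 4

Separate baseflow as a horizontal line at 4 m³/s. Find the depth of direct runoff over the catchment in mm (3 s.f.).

Direct runoff: 0.0, 6.0, 19.0, 34.0, 50.0, 35.0, 24.0, 0.0 m³/s; ΣQ_DR = 168.0 m³/s.
V = ΣQ_DR · Δt = 168.0 × 1800 s = 3.024 × 10^5 m³.
Over A = 5.3 km², depth = V / A = 57.1 mm.

d ≈ 57.1 mm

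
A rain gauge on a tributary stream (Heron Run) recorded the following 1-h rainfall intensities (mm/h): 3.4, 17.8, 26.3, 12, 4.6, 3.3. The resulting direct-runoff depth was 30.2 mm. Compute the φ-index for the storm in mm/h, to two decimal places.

Only the 3 blocks with intensity above φ contribute runoff: 17.8, 26.3, 12 mm/h.
Σ(I−φ)·Δt = d  ⇒  (17.8+26.3+12 − 3φ)·1 = 30.2
φ = (56.10 − 30.2/1) / 3 = 8.63 mm/h.

φ ≈ 8.63 mm/h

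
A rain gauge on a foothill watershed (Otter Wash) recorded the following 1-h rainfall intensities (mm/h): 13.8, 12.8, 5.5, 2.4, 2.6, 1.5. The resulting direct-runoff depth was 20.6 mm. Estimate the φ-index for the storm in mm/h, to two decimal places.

Only the 3 blocks with intensity above φ contribute runoff: 13.8, 12.8, 5.5 mm/h.
Σ(I−φ)·Δt = d  ⇒  (13.8+12.8+5.5 − 3φ)·1 = 20.6
φ = (32.10 − 20.6/1) / 3 = 3.83 mm/h.

φ ≈ 3.83 mm/h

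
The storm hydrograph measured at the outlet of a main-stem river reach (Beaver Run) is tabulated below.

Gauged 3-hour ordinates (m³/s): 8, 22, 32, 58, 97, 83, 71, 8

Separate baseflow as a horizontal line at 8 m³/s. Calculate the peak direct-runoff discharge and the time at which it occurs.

Subtracting baseflow gives direct-runoff ordinates: 0.0, 14.0, 24.0, 50.0, 89.0, 75.0, 63.0, 0.0 m³/s.
The maximum is 89.0 m³/s, occurring at the reading for t = 12 h.

Q_p = 89.0 m³/s at t = 12 h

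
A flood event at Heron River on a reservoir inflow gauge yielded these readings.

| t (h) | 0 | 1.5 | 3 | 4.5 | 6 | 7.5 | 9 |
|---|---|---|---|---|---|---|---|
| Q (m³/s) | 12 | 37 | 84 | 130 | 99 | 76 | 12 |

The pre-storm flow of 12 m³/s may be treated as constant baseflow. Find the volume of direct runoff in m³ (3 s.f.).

V ≈ 1.98 × 10^6 m³

Direct-runoff ordinates (Q − Q_b): 0.0, 25.0, 72.0, 118.0, 87.0, 64.0, 0.0 m³/s.
ΣQ_DR = 366.0 m³/s.
With Δt = 1.5 h = 5400 s, V = ΣQ_DR · Δt = 366.0 × 5400 = 1.98 × 10^6 m³.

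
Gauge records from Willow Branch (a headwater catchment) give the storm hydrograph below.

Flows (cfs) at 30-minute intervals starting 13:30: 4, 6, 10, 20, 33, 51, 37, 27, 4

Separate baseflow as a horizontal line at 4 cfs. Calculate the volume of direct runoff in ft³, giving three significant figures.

V ≈ 2.81 × 10^5 ft³

Direct-runoff ordinates (Q − Q_b): 0.0, 2.0, 6.0, 16.0, 29.0, 47.0, 33.0, 23.0, 0.0 cfs.
ΣQ_DR = 156.0 cfs.
With Δt = 0.5 h = 1800 s, V = ΣQ_DR · Δt = 156.0 × 1800 = 2.81 × 10^5 ft³.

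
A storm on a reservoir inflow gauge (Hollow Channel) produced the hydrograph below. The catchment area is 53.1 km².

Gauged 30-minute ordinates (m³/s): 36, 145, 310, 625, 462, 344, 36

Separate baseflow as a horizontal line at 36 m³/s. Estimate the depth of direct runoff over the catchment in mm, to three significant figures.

d ≈ 57.8 mm

Direct runoff: 0.0, 109.0, 274.0, 589.0, 426.0, 308.0, 0.0 m³/s; ΣQ_DR = 1706 m³/s.
V = ΣQ_DR · Δt = 1706 × 1800 s = 3.071 × 10^6 m³.
Over A = 53.1 km², depth = V / A = 57.8 mm.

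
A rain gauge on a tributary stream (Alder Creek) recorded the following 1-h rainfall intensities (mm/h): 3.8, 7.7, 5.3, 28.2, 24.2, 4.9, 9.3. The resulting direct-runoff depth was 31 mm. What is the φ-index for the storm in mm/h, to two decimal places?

Only the 2 blocks with intensity above φ contribute runoff: 28.2, 24.2 mm/h.
Σ(I−φ)·Δt = d  ⇒  (28.2+24.2 − 2φ)·1 = 31
φ = (52.40 − 31/1) / 2 = 10.70 mm/h.

φ ≈ 10.70 mm/h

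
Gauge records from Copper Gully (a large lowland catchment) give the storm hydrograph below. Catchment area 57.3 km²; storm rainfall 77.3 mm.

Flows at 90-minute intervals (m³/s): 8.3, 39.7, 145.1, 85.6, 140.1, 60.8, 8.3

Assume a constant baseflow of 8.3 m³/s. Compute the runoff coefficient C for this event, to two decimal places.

ΣQ_DR = 429.8 m³/s; V = ΣQ_DR·Δt = 2.321 × 10^6 m³.
Runoff depth d = V / A = 40.50 mm.
C = d / P = 40.50 / 77.3 = 0.52.

C ≈ 0.52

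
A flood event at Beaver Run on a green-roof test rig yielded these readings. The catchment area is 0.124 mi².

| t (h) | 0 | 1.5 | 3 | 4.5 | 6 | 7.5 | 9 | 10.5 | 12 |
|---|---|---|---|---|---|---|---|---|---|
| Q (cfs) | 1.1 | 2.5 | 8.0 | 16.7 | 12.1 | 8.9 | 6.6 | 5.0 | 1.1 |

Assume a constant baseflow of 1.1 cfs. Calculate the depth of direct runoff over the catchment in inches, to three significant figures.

Direct runoff: 0.0, 1.4, 6.9, 15.6, 11.0, 7.8, 5.5, 3.9, 0.0 cfs; ΣQ_DR = 52.10 cfs.
V = ΣQ_DR · Δt = 52.10 × 5400 s = 2.813 × 10^5 ft³.
Over A = 0.124 mi², depth = V / A = 0.977 in.

d ≈ 0.977 in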